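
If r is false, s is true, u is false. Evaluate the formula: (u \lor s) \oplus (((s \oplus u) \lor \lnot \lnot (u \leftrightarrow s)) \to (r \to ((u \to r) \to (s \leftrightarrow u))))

Substituting r=\text{False}, s=\text{True}, u=\text{False}:
u \lor s = \text{False} \lor \text{True} = \text{True}
s \oplus u = \text{True} \oplus \text{False} = \text{True}
u \leftrightarrow s = \text{False} \leftrightarrow \text{True} = \text{False}
\lnot (u \leftrightarrow s) = \lnot \text{False} = \text{True}
\lnot \lnot (u \leftrightarrow s) = \lnot \text{True} = \text{False}
(s \oplus u) \lor \lnot \lnot (u \leftrightarrow s) = \text{True} \lor \text{False} = \text{True}
u \to r = \text{False} \to \text{False} = \text{True}
s \leftrightarrow u = \text{True} \leftrightarrow \text{False} = \text{False}
(u \to r) \to (s \leftrightarrow u) = \text{True} \to \text{False} = \text{False}
r \to ((u \to r) \to (s \leftrightarrow u)) = \text{False} \to \text{False} = \text{True}
((s \oplus u) \lor \lnot \lnot (u \leftrightarrow s)) \to (r \to ((u \to r) \to (s \leftrightarrow u))) = \text{True} \to \text{True} = \text{True}
(u \lor s) \oplus (((s \oplus u) \lor \lnot \lnot (u \leftrightarrow s)) \to (r \to ((u \to r) \to (s \leftrightarrow u)))) = \text{True} \oplus \text{True} = \text{False}

\text{False}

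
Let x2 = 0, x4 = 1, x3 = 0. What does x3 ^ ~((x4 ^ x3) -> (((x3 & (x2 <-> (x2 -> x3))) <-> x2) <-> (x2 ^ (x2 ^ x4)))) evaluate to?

x4 ^ x3 = 1 ^ 0 = 1
x2 -> x3 = 0 -> 0 = 1
x2 <-> (x2 -> x3) = 0 <-> 1 = 0
x3 & (x2 <-> (x2 -> x3)) = 0 & 0 = 0
(x3 & (x2 <-> (x2 -> x3))) <-> x2 = 0 <-> 0 = 1
x2 ^ x4 = 0 ^ 1 = 1
x2 ^ (x2 ^ x4) = 0 ^ 1 = 1
((x3 & (x2 <-> (x2 -> x3))) <-> x2) <-> (x2 ^ (x2 ^ x4)) = 1 <-> 1 = 1
(x4 ^ x3) -> (((x3 & (x2 <-> (x2 -> x3))) <-> x2) <-> (x2 ^ (x2 ^ x4))) = 1 -> 1 = 1
~((x4 ^ x3) -> (((x3 & (x2 <-> (x2 -> x3))) <-> x2) <-> (x2 ^ (x2 ^ x4)))) = ~1 = 0
x3 ^ ~((x4 ^ x3) -> (((x3 & (x2 <-> (x2 -> x3))) <-> x2) <-> (x2 ^ (x2 ^ x4)))) = 0 ^ 0 = 0

0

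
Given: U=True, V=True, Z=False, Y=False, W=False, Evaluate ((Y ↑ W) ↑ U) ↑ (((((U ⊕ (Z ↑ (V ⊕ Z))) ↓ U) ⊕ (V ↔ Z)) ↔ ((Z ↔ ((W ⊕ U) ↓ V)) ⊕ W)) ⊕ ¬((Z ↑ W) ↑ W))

True

Substituting U=True, V=True, Z=False, Y=False, W=False:
Y ↑ W = False ↑ False = True
(Y ↑ W) ↑ U = True ↑ True = False
V ⊕ Z = True ⊕ False = True
Z ↑ (V ⊕ Z) = False ↑ True = True
U ⊕ (Z ↑ (V ⊕ Z)) = True ⊕ True = False
(U ⊕ (Z ↑ (V ⊕ Z))) ↓ U = False ↓ True = False
V ↔ Z = True ↔ False = False
((U ⊕ (Z ↑ (V ⊕ Z))) ↓ U) ⊕ (V ↔ Z) = False ⊕ False = False
W ⊕ U = False ⊕ True = True
(W ⊕ U) ↓ V = True ↓ True = False
Z ↔ ((W ⊕ U) ↓ V) = False ↔ False = True
(Z ↔ ((W ⊕ U) ↓ V)) ⊕ W = True ⊕ False = True
(((U ⊕ (Z ↑ (V ⊕ Z))) ↓ U) ⊕ (V ↔ Z)) ↔ ((Z ↔ ((W ⊕ U) ↓ V)) ⊕ W) = False ↔ True = False
Z ↑ W = False ↑ False = True
(Z ↑ W) ↑ W = True ↑ False = True
¬((Z ↑ W) ↑ W) = ¬True = False
((((U ⊕ (Z ↑ (V ⊕ Z))) ↓ U) ⊕ (V ↔ Z)) ↔ ((Z ↔ ((W ⊕ U) ↓ V)) ⊕ W)) ⊕ ¬((Z ↑ W) ↑ W) = False ⊕ False = False
((Y ↑ W) ↑ U) ↑ (((((U ⊕ (Z ↑ (V ⊕ Z))) ↓ U) ⊕ (V ↔ Z)) ↔ ((Z ↔ ((W ⊕ U) ↓ V)) ⊕ W)) ⊕ ¬((Z ↑ W) ↑ W)) = False ↑ False = True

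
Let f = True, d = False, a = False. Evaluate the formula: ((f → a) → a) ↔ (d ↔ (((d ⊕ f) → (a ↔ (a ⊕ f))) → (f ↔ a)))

f → a = True → False = False
(f → a) → a = False → False = True
d ⊕ f = False ⊕ True = True
a ⊕ f = False ⊕ True = True
a ↔ (a ⊕ f) = False ↔ True = False
(d ⊕ f) → (a ↔ (a ⊕ f)) = True → False = False
f ↔ a = True ↔ False = False
((d ⊕ f) → (a ↔ (a ⊕ f))) → (f ↔ a) = False → False = True
d ↔ (((d ⊕ f) → (a ↔ (a ⊕ f))) → (f ↔ a)) = False ↔ True = False
((f → a) → a) ↔ (d ↔ (((d ⊕ f) → (a ↔ (a ⊕ f))) → (f ↔ a))) = True ↔ False = False

False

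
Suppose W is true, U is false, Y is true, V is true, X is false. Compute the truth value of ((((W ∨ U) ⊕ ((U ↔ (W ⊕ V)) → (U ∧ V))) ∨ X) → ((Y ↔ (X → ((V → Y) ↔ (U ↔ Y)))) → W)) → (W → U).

Substituting W=True, U=False, Y=True, V=True, X=False:
W ∨ U = True ∨ False = True
W ⊕ V = True ⊕ True = False
U ↔ (W ⊕ V) = False ↔ False = True
U ∧ V = False ∧ True = False
(U ↔ (W ⊕ V)) → (U ∧ V) = True → False = False
(W ∨ U) ⊕ ((U ↔ (W ⊕ V)) → (U ∧ V)) = True ⊕ False = True
((W ∨ U) ⊕ ((U ↔ (W ⊕ V)) → (U ∧ V))) ∨ X = True ∨ False = True
V → Y = True → True = True
U ↔ Y = False ↔ True = False
(V → Y) ↔ (U ↔ Y) = True ↔ False = False
X → ((V → Y) ↔ (U ↔ Y)) = False → False = True
Y ↔ (X → ((V → Y) ↔ (U ↔ Y))) = True ↔ True = True
(Y ↔ (X → ((V → Y) ↔ (U ↔ Y)))) → W = True → True = True
(((W ∨ U) ⊕ ((U ↔ (W ⊕ V)) → (U ∧ V))) ∨ X) → ((Y ↔ (X → ((V → Y) ↔ (U ↔ Y)))) → W) = True → True = True
W → U = True → False = False
((((W ∨ U) ⊕ ((U ↔ (W ⊕ V)) → (U ∧ V))) ∨ X) → ((Y ↔ (X → ((V → Y) ↔ (U ↔ Y)))) → W)) → (W → U) = True → False = False

False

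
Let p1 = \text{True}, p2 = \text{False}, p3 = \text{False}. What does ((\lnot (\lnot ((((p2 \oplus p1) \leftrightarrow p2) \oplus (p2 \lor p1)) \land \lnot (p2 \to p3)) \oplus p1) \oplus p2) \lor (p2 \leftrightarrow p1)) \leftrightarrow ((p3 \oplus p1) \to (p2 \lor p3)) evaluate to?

\text{False}

p2 \oplus p1 = \text{False} \oplus \text{True} = \text{True}
(p2 \oplus p1) \leftrightarrow p2 = \text{True} \leftrightarrow \text{False} = \text{False}
p2 \lor p1 = \text{False} \lor \text{True} = \text{True}
((p2 \oplus p1) \leftrightarrow p2) \oplus (p2 \lor p1) = \text{False} \oplus \text{True} = \text{True}
p2 \to p3 = \text{False} \to \text{False} = \text{True}
\lnot (p2 \to p3) = \lnot \text{True} = \text{False}
(((p2 \oplus p1) \leftrightarrow p2) \oplus (p2 \lor p1)) \land \lnot (p2 \to p3) = \text{True} \land \text{False} = \text{False}
\lnot ((((p2 \oplus p1) \leftrightarrow p2) \oplus (p2 \lor p1)) \land \lnot (p2 \to p3)) = \lnot \text{False} = \text{True}
\lnot ((((p2 \oplus p1) \leftrightarrow p2) \oplus (p2 \lor p1)) \land \lnot (p2 \to p3)) \oplus p1 = \text{True} \oplus \text{True} = \text{False}
\lnot (\lnot ((((p2 \oplus p1) \leftrightarrow p2) \oplus (p2 \lor p1)) \land \lnot (p2 \to p3)) \oplus p1) = \lnot \text{False} = \text{True}
\lnot (\lnot ((((p2 \oplus p1) \leftrightarrow p2) \oplus (p2 \lor p1)) \land \lnot (p2 \to p3)) \oplus p1) \oplus p2 = \text{True} \oplus \text{False} = \text{True}
p2 \leftrightarrow p1 = \text{False} \leftrightarrow \text{True} = \text{False}
(\lnot (\lnot ((((p2 \oplus p1) \leftrightarrow p2) \oplus (p2 \lor p1)) \land \lnot (p2 \to p3)) \oplus p1) \oplus p2) \lor (p2 \leftrightarrow p1) = \text{True} \lor \text{False} = \text{True}
p3 \oplus p1 = \text{False} \oplus \text{True} = \text{True}
p2 \lor p3 = \text{False} \lor \text{False} = \text{False}
(p3 \oplus p1) \to (p2 \lor p3) = \text{True} \to \text{False} = \text{False}
((\lnot (\lnot ((((p2 \oplus p1) \leftrightarrow p2) \oplus (p2 \lor p1)) \land \lnot (p2 \to p3)) \oplus p1) \oplus p2) \lor (p2 \leftrightarrow p1)) \leftrightarrow ((p3 \oplus p1) \to (p2 \lor p3)) = \text{True} \leftrightarrow \text{False} = \text{False}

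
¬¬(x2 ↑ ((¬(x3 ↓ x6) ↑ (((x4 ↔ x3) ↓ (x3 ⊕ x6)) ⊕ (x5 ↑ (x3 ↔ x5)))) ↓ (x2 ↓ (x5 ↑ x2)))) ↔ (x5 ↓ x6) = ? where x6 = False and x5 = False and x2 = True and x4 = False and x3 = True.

x3 ↓ x6 = True ↓ False = False
¬(x3 ↓ x6) = ¬False = True
x4 ↔ x3 = False ↔ True = False
x3 ⊕ x6 = True ⊕ False = True
(x4 ↔ x3) ↓ (x3 ⊕ x6) = False ↓ True = False
x3 ↔ x5 = True ↔ False = False
x5 ↑ (x3 ↔ x5) = False ↑ False = True
((x4 ↔ x3) ↓ (x3 ⊕ x6)) ⊕ (x5 ↑ (x3 ↔ x5)) = False ⊕ True = True
¬(x3 ↓ x6) ↑ (((x4 ↔ x3) ↓ (x3 ⊕ x6)) ⊕ (x5 ↑ (x3 ↔ x5))) = True ↑ True = False
x5 ↑ x2 = False ↑ True = True
x2 ↓ (x5 ↑ x2) = True ↓ True = False
(¬(x3 ↓ x6) ↑ (((x4 ↔ x3) ↓ (x3 ⊕ x6)) ⊕ (x5 ↑ (x3 ↔ x5)))) ↓ (x2 ↓ (x5 ↑ x2)) = False ↓ False = True
x2 ↑ ((¬(x3 ↓ x6) ↑ (((x4 ↔ x3) ↓ (x3 ⊕ x6)) ⊕ (x5 ↑ (x3 ↔ x5)))) ↓ (x2 ↓ (x5 ↑ x2))) = True ↑ True = False
¬(x2 ↑ ((¬(x3 ↓ x6) ↑ (((x4 ↔ x3) ↓ (x3 ⊕ x6)) ⊕ (x5 ↑ (x3 ↔ x5)))) ↓ (x2 ↓ (x5 ↑ x2)))) = ¬False = True
¬¬(x2 ↑ ((¬(x3 ↓ x6) ↑ (((x4 ↔ x3) ↓ (x3 ⊕ x6)) ⊕ (x5 ↑ (x3 ↔ x5)))) ↓ (x2 ↓ (x5 ↑ x2)))) = ¬True = False
x5 ↓ x6 = False ↓ False = True
¬¬(x2 ↑ ((¬(x3 ↓ x6) ↑ (((x4 ↔ x3) ↓ (x3 ⊕ x6)) ⊕ (x5 ↑ (x3 ↔ x5)))) ↓ (x2 ↓ (x5 ↑ x2)))) ↔ (x5 ↓ x6) = False ↔ True = False

False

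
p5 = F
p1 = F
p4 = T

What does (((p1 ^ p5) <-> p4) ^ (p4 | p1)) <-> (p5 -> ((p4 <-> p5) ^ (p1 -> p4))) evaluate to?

p1 ^ p5 = F ^ F = F
(p1 ^ p5) <-> p4 = F <-> T = F
p4 | p1 = T | F = T
((p1 ^ p5) <-> p4) ^ (p4 | p1) = F ^ T = T
p4 <-> p5 = T <-> F = F
p1 -> p4 = F -> T = T
(p4 <-> p5) ^ (p1 -> p4) = F ^ T = T
p5 -> ((p4 <-> p5) ^ (p1 -> p4)) = F -> T = T
(((p1 ^ p5) <-> p4) ^ (p4 | p1)) <-> (p5 -> ((p4 <-> p5) ^ (p1 -> p4))) = T <-> T = T

T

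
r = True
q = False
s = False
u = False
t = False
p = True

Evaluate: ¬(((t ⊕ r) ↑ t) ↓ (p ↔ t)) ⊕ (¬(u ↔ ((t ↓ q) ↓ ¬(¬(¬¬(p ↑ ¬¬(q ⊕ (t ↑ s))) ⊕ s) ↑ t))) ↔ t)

t ⊕ r = False ⊕ True = True
(t ⊕ r) ↑ t = True ↑ False = True
p ↔ t = True ↔ False = False
((t ⊕ r) ↑ t) ↓ (p ↔ t) = True ↓ False = False
¬(((t ⊕ r) ↑ t) ↓ (p ↔ t)) = ¬False = True
t ↓ q = False ↓ False = True
t ↑ s = False ↑ False = True
q ⊕ (t ↑ s) = False ⊕ True = True
¬(q ⊕ (t ↑ s)) = ¬True = False
¬¬(q ⊕ (t ↑ s)) = ¬False = True
p ↑ ¬¬(q ⊕ (t ↑ s)) = True ↑ True = False
¬(p ↑ ¬¬(q ⊕ (t ↑ s))) = ¬False = True
¬¬(p ↑ ¬¬(q ⊕ (t ↑ s))) = ¬True = False
¬¬(p ↑ ¬¬(q ⊕ (t ↑ s))) ⊕ s = False ⊕ False = False
¬(¬¬(p ↑ ¬¬(q ⊕ (t ↑ s))) ⊕ s) = ¬False = True
¬(¬¬(p ↑ ¬¬(q ⊕ (t ↑ s))) ⊕ s) ↑ t = True ↑ False = True
¬(¬(¬¬(p ↑ ¬¬(q ⊕ (t ↑ s))) ⊕ s) ↑ t) = ¬True = False
(t ↓ q) ↓ ¬(¬(¬¬(p ↑ ¬¬(q ⊕ (t ↑ s))) ⊕ s) ↑ t) = True ↓ False = False
u ↔ ((t ↓ q) ↓ ¬(¬(¬¬(p ↑ ¬¬(q ⊕ (t ↑ s))) ⊕ s) ↑ t)) = False ↔ False = True
¬(u ↔ ((t ↓ q) ↓ ¬(¬(¬¬(p ↑ ¬¬(q ⊕ (t ↑ s))) ⊕ s) ↑ t))) = ¬True = False
¬(u ↔ ((t ↓ q) ↓ ¬(¬(¬¬(p ↑ ¬¬(q ⊕ (t ↑ s))) ⊕ s) ↑ t))) ↔ t = False ↔ False = True
¬(((t ⊕ r) ↑ t) ↓ (p ↔ t)) ⊕ (¬(u ↔ ((t ↓ q) ↓ ¬(¬(¬¬(p ↑ ¬¬(q ⊕ (t ↑ s))) ⊕ s) ↑ t))) ↔ t) = True ⊕ True = False

False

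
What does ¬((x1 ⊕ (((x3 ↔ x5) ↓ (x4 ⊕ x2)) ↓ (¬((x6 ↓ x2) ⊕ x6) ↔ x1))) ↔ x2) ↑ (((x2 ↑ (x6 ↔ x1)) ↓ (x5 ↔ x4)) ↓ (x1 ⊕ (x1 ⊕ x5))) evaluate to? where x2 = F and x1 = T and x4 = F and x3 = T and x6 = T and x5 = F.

x3 ↔ x5 = T ↔ F = F
x4 ⊕ x2 = F ⊕ F = F
(x3 ↔ x5) ↓ (x4 ⊕ x2) = F ↓ F = T
x6 ↓ x2 = T ↓ F = F
(x6 ↓ x2) ⊕ x6 = F ⊕ T = T
¬((x6 ↓ x2) ⊕ x6) = ¬T = F
¬((x6 ↓ x2) ⊕ x6) ↔ x1 = F ↔ T = F
((x3 ↔ x5) ↓ (x4 ⊕ x2)) ↓ (¬((x6 ↓ x2) ⊕ x6) ↔ x1) = T ↓ F = F
x1 ⊕ (((x3 ↔ x5) ↓ (x4 ⊕ x2)) ↓ (¬((x6 ↓ x2) ⊕ x6) ↔ x1)) = T ⊕ F = T
(x1 ⊕ (((x3 ↔ x5) ↓ (x4 ⊕ x2)) ↓ (¬((x6 ↓ x2) ⊕ x6) ↔ x1))) ↔ x2 = T ↔ F = F
¬((x1 ⊕ (((x3 ↔ x5) ↓ (x4 ⊕ x2)) ↓ (¬((x6 ↓ x2) ⊕ x6) ↔ x1))) ↔ x2) = ¬F = T
x6 ↔ x1 = T ↔ T = T
x2 ↑ (x6 ↔ x1) = F ↑ T = T
x5 ↔ x4 = F ↔ F = T
(x2 ↑ (x6 ↔ x1)) ↓ (x5 ↔ x4) = T ↓ T = F
x1 ⊕ x5 = T ⊕ F = T
x1 ⊕ (x1 ⊕ x5) = T ⊕ T = F
((x2 ↑ (x6 ↔ x1)) ↓ (x5 ↔ x4)) ↓ (x1 ⊕ (x1 ⊕ x5)) = F ↓ F = T
¬((x1 ⊕ (((x3 ↔ x5) ↓ (x4 ⊕ x2)) ↓ (¬((x6 ↓ x2) ⊕ x6) ↔ x1))) ↔ x2) ↑ (((x2 ↑ (x6 ↔ x1)) ↓ (x5 ↔ x4)) ↓ (x1 ⊕ (x1 ⊕ x5))) = T ↑ T = F

F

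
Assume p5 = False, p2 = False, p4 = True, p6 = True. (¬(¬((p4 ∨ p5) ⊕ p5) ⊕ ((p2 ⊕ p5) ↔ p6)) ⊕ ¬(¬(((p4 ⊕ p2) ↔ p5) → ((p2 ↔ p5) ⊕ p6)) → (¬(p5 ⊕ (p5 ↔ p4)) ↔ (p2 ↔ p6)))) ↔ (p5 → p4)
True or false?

True

p4 ∨ p5 = True ∨ False = True
(p4 ∨ p5) ⊕ p5 = True ⊕ False = True
¬((p4 ∨ p5) ⊕ p5) = ¬True = False
p2 ⊕ p5 = False ⊕ False = False
(p2 ⊕ p5) ↔ p6 = False ↔ True = False
¬((p4 ∨ p5) ⊕ p5) ⊕ ((p2 ⊕ p5) ↔ p6) = False ⊕ False = False
¬(¬((p4 ∨ p5) ⊕ p5) ⊕ ((p2 ⊕ p5) ↔ p6)) = ¬False = True
p4 ⊕ p2 = True ⊕ False = True
(p4 ⊕ p2) ↔ p5 = True ↔ False = False
p2 ↔ p5 = False ↔ False = True
(p2 ↔ p5) ⊕ p6 = True ⊕ True = False
((p4 ⊕ p2) ↔ p5) → ((p2 ↔ p5) ⊕ p6) = False → False = True
¬(((p4 ⊕ p2) ↔ p5) → ((p2 ↔ p5) ⊕ p6)) = ¬True = False
p5 ↔ p4 = False ↔ True = False
p5 ⊕ (p5 ↔ p4) = False ⊕ False = False
¬(p5 ⊕ (p5 ↔ p4)) = ¬False = True
p2 ↔ p6 = False ↔ True = False
¬(p5 ⊕ (p5 ↔ p4)) ↔ (p2 ↔ p6) = True ↔ False = False
¬(((p4 ⊕ p2) ↔ p5) → ((p2 ↔ p5) ⊕ p6)) → (¬(p5 ⊕ (p5 ↔ p4)) ↔ (p2 ↔ p6)) = False → False = True
¬(¬(((p4 ⊕ p2) ↔ p5) → ((p2 ↔ p5) ⊕ p6)) → (¬(p5 ⊕ (p5 ↔ p4)) ↔ (p2 ↔ p6))) = ¬True = False
¬(¬((p4 ∨ p5) ⊕ p5) ⊕ ((p2 ⊕ p5) ↔ p6)) ⊕ ¬(¬(((p4 ⊕ p2) ↔ p5) → ((p2 ↔ p5) ⊕ p6)) → (¬(p5 ⊕ (p5 ↔ p4)) ↔ (p2 ↔ p6))) = True ⊕ False = True
p5 → p4 = False → True = True
(¬(¬((p4 ∨ p5) ⊕ p5) ⊕ ((p2 ⊕ p5) ↔ p6)) ⊕ ¬(¬(((p4 ⊕ p2) ↔ p5) → ((p2 ↔ p5) ⊕ p6)) → (¬(p5 ⊕ (p5 ↔ p4)) ↔ (p2 ↔ p6)))) ↔ (p5 → p4) = True ↔ True = True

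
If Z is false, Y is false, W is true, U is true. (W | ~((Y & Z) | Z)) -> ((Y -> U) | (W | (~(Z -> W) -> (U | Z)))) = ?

Y & Z = F & F = F
(Y & Z) | Z = F | F = F
~((Y & Z) | Z) = ~F = T
W | ~((Y & Z) | Z) = T | T = T
Y -> U = F -> T = T
Z -> W = F -> T = T
~(Z -> W) = ~T = F
U | Z = T | F = T
~(Z -> W) -> (U | Z) = F -> T = T
W | (~(Z -> W) -> (U | Z)) = T | T = T
(Y -> U) | (W | (~(Z -> W) -> (U | Z))) = T | T = T
(W | ~((Y & Z) | Z)) -> ((Y -> U) | (W | (~(Z -> W) -> (U | Z)))) = T -> T = T

T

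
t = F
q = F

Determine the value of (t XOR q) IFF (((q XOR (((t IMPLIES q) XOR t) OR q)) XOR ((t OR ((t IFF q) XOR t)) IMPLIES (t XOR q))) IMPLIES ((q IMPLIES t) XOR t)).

t XOR q = F XOR F = F
t IMPLIES q = F IMPLIES F = T
(t IMPLIES q) XOR t = T XOR F = T
((t IMPLIES q) XOR t) OR q = T OR F = T
q XOR (((t IMPLIES q) XOR t) OR q) = F XOR T = T
t IFF q = F IFF F = T
(t IFF q) XOR t = T XOR F = T
t OR ((t IFF q) XOR t) = F OR T = T
t XOR q = F XOR F = F
(t OR ((t IFF q) XOR t)) IMPLIES (t XOR q) = T IMPLIES F = F
(q XOR (((t IMPLIES q) XOR t) OR q)) XOR ((t OR ((t IFF q) XOR t)) IMPLIES (t XOR q)) = T XOR F = T
q IMPLIES t = F IMPLIES F = T
(q IMPLIES t) XOR t = T XOR F = T
((q XOR (((t IMPLIES q) XOR t) OR q)) XOR ((t OR ((t IFF q) XOR t)) IMPLIES (t XOR q))) IMPLIES ((q IMPLIES t) XOR t) = T IMPLIES T = T
(t XOR q) IFF (((q XOR (((t IMPLIES q) XOR t) OR q)) XOR ((t OR ((t IFF q) XOR t)) IMPLIES (t XOR q))) IMPLIES ((q IMPLIES t) XOR t)) = F IFF T = F

F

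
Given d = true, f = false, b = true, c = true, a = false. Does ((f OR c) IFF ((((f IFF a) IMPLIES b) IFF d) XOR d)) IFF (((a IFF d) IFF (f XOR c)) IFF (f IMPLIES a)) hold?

true

Substituting d=true, f=false, b=true, c=true, a=false:
f OR c = false OR true = true
f IFF a = false IFF false = true
(f IFF a) IMPLIES b = true IMPLIES true = true
((f IFF a) IMPLIES b) IFF d = true IFF true = true
(((f IFF a) IMPLIES b) IFF d) XOR d = true XOR true = false
(f OR c) IFF ((((f IFF a) IMPLIES b) IFF d) XOR d) = true IFF false = false
a IFF d = false IFF true = false
f XOR c = false XOR true = true
(a IFF d) IFF (f XOR c) = false IFF true = false
f IMPLIES a = false IMPLIES false = true
((a IFF d) IFF (f XOR c)) IFF (f IMPLIES a) = false IFF true = false
((f OR c) IFF ((((f IFF a) IMPLIES b) IFF d) XOR d)) IFF (((a IFF d) IFF (f XOR c)) IFF (f IMPLIES a)) = false IFF false = true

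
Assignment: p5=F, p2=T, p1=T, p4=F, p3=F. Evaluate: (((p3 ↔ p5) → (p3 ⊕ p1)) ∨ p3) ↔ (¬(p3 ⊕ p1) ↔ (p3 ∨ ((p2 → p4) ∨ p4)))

T

p3 ↔ p5 = F ↔ F = T
p3 ⊕ p1 = F ⊕ T = T
(p3 ↔ p5) → (p3 ⊕ p1) = T → T = T
((p3 ↔ p5) → (p3 ⊕ p1)) ∨ p3 = T ∨ F = T
p3 ⊕ p1 = F ⊕ T = T
¬(p3 ⊕ p1) = ¬T = F
p2 → p4 = T → F = F
(p2 → p4) ∨ p4 = F ∨ F = F
p3 ∨ ((p2 → p4) ∨ p4) = F ∨ F = F
¬(p3 ⊕ p1) ↔ (p3 ∨ ((p2 → p4) ∨ p4)) = F ↔ F = T
(((p3 ↔ p5) → (p3 ⊕ p1)) ∨ p3) ↔ (¬(p3 ⊕ p1) ↔ (p3 ∨ ((p2 → p4) ∨ p4))) = T ↔ T = T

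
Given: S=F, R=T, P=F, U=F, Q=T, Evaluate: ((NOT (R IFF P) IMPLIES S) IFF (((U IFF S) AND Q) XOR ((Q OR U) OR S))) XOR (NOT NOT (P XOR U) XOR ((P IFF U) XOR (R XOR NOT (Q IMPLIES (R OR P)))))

T

R IFF P = T IFF F = F
NOT (R IFF P) = NOT F = T
NOT (R IFF P) IMPLIES S = T IMPLIES F = F
U IFF S = F IFF F = T
(U IFF S) AND Q = T AND T = T
Q OR U = T OR F = T
(Q OR U) OR S = T OR F = T
((U IFF S) AND Q) XOR ((Q OR U) OR S) = T XOR T = F
(NOT (R IFF P) IMPLIES S) IFF (((U IFF S) AND Q) XOR ((Q OR U) OR S)) = F IFF F = T
P XOR U = F XOR F = F
NOT (P XOR U) = NOT F = T
NOT NOT (P XOR U) = NOT T = F
P IFF U = F IFF F = T
R OR P = T OR F = T
Q IMPLIES (R OR P) = T IMPLIES T = T
NOT (Q IMPLIES (R OR P)) = NOT T = F
R XOR NOT (Q IMPLIES (R OR P)) = T XOR F = T
(P IFF U) XOR (R XOR NOT (Q IMPLIES (R OR P))) = T XOR T = F
NOT NOT (P XOR U) XOR ((P IFF U) XOR (R XOR NOT (Q IMPLIES (R OR P)))) = F XOR F = F
((NOT (R IFF P) IMPLIES S) IFF (((U IFF S) AND Q) XOR ((Q OR U) OR S))) XOR (NOT NOT (P XOR U) XOR ((P IFF U) XOR (R XOR NOT (Q IMPLIES (R OR P))))) = T XOR F = T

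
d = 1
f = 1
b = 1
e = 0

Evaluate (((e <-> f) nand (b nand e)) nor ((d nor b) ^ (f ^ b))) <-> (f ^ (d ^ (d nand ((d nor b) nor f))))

Substituting d=1, f=1, b=1, e=0:
e <-> f = 0 <-> 1 = 0
b nand e = 1 nand 0 = 1
(e <-> f) nand (b nand e) = 0 nand 1 = 1
d nor b = 1 nor 1 = 0
f ^ b = 1 ^ 1 = 0
(d nor b) ^ (f ^ b) = 0 ^ 0 = 0
((e <-> f) nand (b nand e)) nor ((d nor b) ^ (f ^ b)) = 1 nor 0 = 0
d nor b = 1 nor 1 = 0
(d nor b) nor f = 0 nor 1 = 0
d nand ((d nor b) nor f) = 1 nand 0 = 1
d ^ (d nand ((d nor b) nor f)) = 1 ^ 1 = 0
f ^ (d ^ (d nand ((d nor b) nor f))) = 1 ^ 0 = 1
(((e <-> f) nand (b nand e)) nor ((d nor b) ^ (f ^ b))) <-> (f ^ (d ^ (d nand ((d nor b) nor f)))) = 0 <-> 1 = 0

0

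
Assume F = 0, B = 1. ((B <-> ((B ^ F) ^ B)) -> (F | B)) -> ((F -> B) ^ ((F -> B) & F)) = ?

1

Substituting F=0, B=1:
B ^ F = 1 ^ 0 = 1
(B ^ F) ^ B = 1 ^ 1 = 0
B <-> ((B ^ F) ^ B) = 1 <-> 0 = 0
F | B = 0 | 1 = 1
(B <-> ((B ^ F) ^ B)) -> (F | B) = 0 -> 1 = 1
F -> B = 0 -> 1 = 1
F -> B = 0 -> 1 = 1
(F -> B) & F = 1 & 0 = 0
(F -> B) ^ ((F -> B) & F) = 1 ^ 0 = 1
((B <-> ((B ^ F) ^ B)) -> (F | B)) -> ((F -> B) ^ ((F -> B) & F)) = 1 -> 1 = 1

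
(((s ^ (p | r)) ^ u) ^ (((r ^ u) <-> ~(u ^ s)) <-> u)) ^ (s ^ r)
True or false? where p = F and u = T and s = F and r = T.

F

p | r = F | T = T
s ^ (p | r) = F ^ T = T
(s ^ (p | r)) ^ u = T ^ T = F
r ^ u = T ^ T = F
u ^ s = T ^ F = T
~(u ^ s) = ~T = F
(r ^ u) <-> ~(u ^ s) = F <-> F = T
((r ^ u) <-> ~(u ^ s)) <-> u = T <-> T = T
((s ^ (p | r)) ^ u) ^ (((r ^ u) <-> ~(u ^ s)) <-> u) = F ^ T = T
s ^ r = F ^ T = T
(((s ^ (p | r)) ^ u) ^ (((r ^ u) <-> ~(u ^ s)) <-> u)) ^ (s ^ r) = T ^ T = F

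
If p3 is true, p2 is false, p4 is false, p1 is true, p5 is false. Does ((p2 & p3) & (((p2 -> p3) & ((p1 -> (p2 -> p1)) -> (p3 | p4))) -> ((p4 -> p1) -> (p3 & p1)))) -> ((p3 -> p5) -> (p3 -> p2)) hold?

p2 & p3 = False & True = False
p2 -> p3 = False -> True = True
p2 -> p1 = False -> True = True
p1 -> (p2 -> p1) = True -> True = True
p3 | p4 = True | False = True
(p1 -> (p2 -> p1)) -> (p3 | p4) = True -> True = True
(p2 -> p3) & ((p1 -> (p2 -> p1)) -> (p3 | p4)) = True & True = True
p4 -> p1 = False -> True = True
p3 & p1 = True & True = True
(p4 -> p1) -> (p3 & p1) = True -> True = True
((p2 -> p3) & ((p1 -> (p2 -> p1)) -> (p3 | p4))) -> ((p4 -> p1) -> (p3 & p1)) = True -> True = True
(p2 & p3) & (((p2 -> p3) & ((p1 -> (p2 -> p1)) -> (p3 | p4))) -> ((p4 -> p1) -> (p3 & p1))) = False & True = False
p3 -> p5 = True -> False = False
p3 -> p2 = True -> False = False
(p3 -> p5) -> (p3 -> p2) = False -> False = True
((p2 & p3) & (((p2 -> p3) & ((p1 -> (p2 -> p1)) -> (p3 | p4))) -> ((p4 -> p1) -> (p3 & p1)))) -> ((p3 -> p5) -> (p3 -> p2)) = False -> True = True

True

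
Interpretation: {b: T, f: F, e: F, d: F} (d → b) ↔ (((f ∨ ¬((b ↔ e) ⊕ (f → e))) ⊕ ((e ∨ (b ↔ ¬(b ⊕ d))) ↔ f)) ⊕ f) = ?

T

Substituting b=T, f=F, e=F, d=F:
d → b = F → T = T
b ↔ e = T ↔ F = F
f → e = F → F = T
(b ↔ e) ⊕ (f → e) = F ⊕ T = T
¬((b ↔ e) ⊕ (f → e)) = ¬T = F
f ∨ ¬((b ↔ e) ⊕ (f → e)) = F ∨ F = F
b ⊕ d = T ⊕ F = T
¬(b ⊕ d) = ¬T = F
b ↔ ¬(b ⊕ d) = T ↔ F = F
e ∨ (b ↔ ¬(b ⊕ d)) = F ∨ F = F
(e ∨ (b ↔ ¬(b ⊕ d))) ↔ f = F ↔ F = T
(f ∨ ¬((b ↔ e) ⊕ (f → e))) ⊕ ((e ∨ (b ↔ ¬(b ⊕ d))) ↔ f) = F ⊕ T = T
((f ∨ ¬((b ↔ e) ⊕ (f → e))) ⊕ ((e ∨ (b ↔ ¬(b ⊕ d))) ↔ f)) ⊕ f = T ⊕ F = T
(d → b) ↔ (((f ∨ ¬((b ↔ e) ⊕ (f → e))) ⊕ ((e ∨ (b ↔ ¬(b ⊕ d))) ↔ f)) ⊕ f) = T ↔ T = T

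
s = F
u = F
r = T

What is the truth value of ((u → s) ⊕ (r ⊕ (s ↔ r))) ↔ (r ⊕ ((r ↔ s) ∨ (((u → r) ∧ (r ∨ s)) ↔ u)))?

F

Substituting s=F, u=F, r=T:
u → s = F → F = T
s ↔ r = F ↔ T = F
r ⊕ (s ↔ r) = T ⊕ F = T
(u → s) ⊕ (r ⊕ (s ↔ r)) = T ⊕ T = F
r ↔ s = T ↔ F = F
u → r = F → T = T
r ∨ s = T ∨ F = T
(u → r) ∧ (r ∨ s) = T ∧ T = T
((u → r) ∧ (r ∨ s)) ↔ u = T ↔ F = F
(r ↔ s) ∨ (((u → r) ∧ (r ∨ s)) ↔ u) = F ∨ F = F
r ⊕ ((r ↔ s) ∨ (((u → r) ∧ (r ∨ s)) ↔ u)) = T ⊕ F = T
((u → s) ⊕ (r ⊕ (s ↔ r))) ↔ (r ⊕ ((r ↔ s) ∨ (((u → r) ∧ (r ∨ s)) ↔ u))) = F ↔ T = F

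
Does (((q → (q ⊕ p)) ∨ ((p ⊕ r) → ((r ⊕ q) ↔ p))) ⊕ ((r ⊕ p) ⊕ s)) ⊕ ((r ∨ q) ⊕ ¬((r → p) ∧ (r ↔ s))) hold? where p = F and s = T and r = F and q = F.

T

Substituting p=F, s=T, r=F, q=F:
q ⊕ p = F ⊕ F = F
q → (q ⊕ p) = F → F = T
p ⊕ r = F ⊕ F = F
r ⊕ q = F ⊕ F = F
(r ⊕ q) ↔ p = F ↔ F = T
(p ⊕ r) → ((r ⊕ q) ↔ p) = F → T = T
(q → (q ⊕ p)) ∨ ((p ⊕ r) → ((r ⊕ q) ↔ p)) = T ∨ T = T
r ⊕ p = F ⊕ F = F
(r ⊕ p) ⊕ s = F ⊕ T = T
((q → (q ⊕ p)) ∨ ((p ⊕ r) → ((r ⊕ q) ↔ p))) ⊕ ((r ⊕ p) ⊕ s) = T ⊕ T = F
r ∨ q = F ∨ F = F
r → p = F → F = T
r ↔ s = F ↔ T = F
(r → p) ∧ (r ↔ s) = T ∧ F = F
¬((r → p) ∧ (r ↔ s)) = ¬F = T
(r ∨ q) ⊕ ¬((r → p) ∧ (r ↔ s)) = F ⊕ T = T
(((q → (q ⊕ p)) ∨ ((p ⊕ r) → ((r ⊕ q) ↔ p))) ⊕ ((r ⊕ p) ⊕ s)) ⊕ ((r ∨ q) ⊕ ¬((r → p) ∧ (r ↔ s))) = F ⊕ T = T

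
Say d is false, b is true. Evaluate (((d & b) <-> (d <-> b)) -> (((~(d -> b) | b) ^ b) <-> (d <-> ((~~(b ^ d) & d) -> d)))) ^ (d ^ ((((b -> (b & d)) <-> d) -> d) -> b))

F

Substituting d=F, b=T:
d & b = F & T = F
d <-> b = F <-> T = F
(d & b) <-> (d <-> b) = F <-> F = T
d -> b = F -> T = T
~(d -> b) = ~T = F
~(d -> b) | b = F | T = T
(~(d -> b) | b) ^ b = T ^ T = F
b ^ d = T ^ F = T
~(b ^ d) = ~T = F
~~(b ^ d) = ~F = T
~~(b ^ d) & d = T & F = F
(~~(b ^ d) & d) -> d = F -> F = T
d <-> ((~~(b ^ d) & d) -> d) = F <-> T = F
((~(d -> b) | b) ^ b) <-> (d <-> ((~~(b ^ d) & d) -> d)) = F <-> F = T
((d & b) <-> (d <-> b)) -> (((~(d -> b) | b) ^ b) <-> (d <-> ((~~(b ^ d) & d) -> d))) = T -> T = T
b & d = T & F = F
b -> (b & d) = T -> F = F
(b -> (b & d)) <-> d = F <-> F = T
((b -> (b & d)) <-> d) -> d = T -> F = F
(((b -> (b & d)) <-> d) -> d) -> b = F -> T = T
d ^ ((((b -> (b & d)) <-> d) -> d) -> b) = F ^ T = T
(((d & b) <-> (d <-> b)) -> (((~(d -> b) | b) ^ b) <-> (d <-> ((~~(b ^ d) & d) -> d)))) ^ (d ^ ((((b -> (b & d)) <-> d) -> d) -> b)) = T ^ T = F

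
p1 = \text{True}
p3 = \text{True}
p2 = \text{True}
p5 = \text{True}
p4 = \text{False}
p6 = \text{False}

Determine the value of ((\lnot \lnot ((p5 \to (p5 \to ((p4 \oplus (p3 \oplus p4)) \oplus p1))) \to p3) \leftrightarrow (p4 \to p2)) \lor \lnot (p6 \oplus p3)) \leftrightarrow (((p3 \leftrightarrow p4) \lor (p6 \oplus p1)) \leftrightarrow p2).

\text{True}

Substituting p1=\text{True}, p3=\text{True}, p2=\text{True}, p5=\text{True}, p4=\text{False}, p6=\text{False}:
p3 \oplus p4 = \text{True} \oplus \text{False} = \text{True}
p4 \oplus (p3 \oplus p4) = \text{False} \oplus \text{True} = \text{True}
(p4 \oplus (p3 \oplus p4)) \oplus p1 = \text{True} \oplus \text{True} = \text{False}
p5 \to ((p4 \oplus (p3 \oplus p4)) \oplus p1) = \text{True} \to \text{False} = \text{False}
p5 \to (p5 \to ((p4 \oplus (p3 \oplus p4)) \oplus p1)) = \text{True} \to \text{False} = \text{False}
(p5 \to (p5 \to ((p4 \oplus (p3 \oplus p4)) \oplus p1))) \to p3 = \text{False} \to \text{True} = \text{True}
\lnot ((p5 \to (p5 \to ((p4 \oplus (p3 \oplus p4)) \oplus p1))) \to p3) = \lnot \text{True} = \text{False}
\lnot \lnot ((p5 \to (p5 \to ((p4 \oplus (p3 \oplus p4)) \oplus p1))) \to p3) = \lnot \text{False} = \text{True}
p4 \to p2 = \text{False} \to \text{True} = \text{True}
\lnot \lnot ((p5 \to (p5 \to ((p4 \oplus (p3 \oplus p4)) \oplus p1))) \to p3) \leftrightarrow (p4 \to p2) = \text{True} \leftrightarrow \text{True} = \text{True}
p6 \oplus p3 = \text{False} \oplus \text{True} = \text{True}
\lnot (p6 \oplus p3) = \lnot \text{True} = \text{False}
(\lnot \lnot ((p5 \to (p5 \to ((p4 \oplus (p3 \oplus p4)) \oplus p1))) \to p3) \leftrightarrow (p4 \to p2)) \lor \lnot (p6 \oplus p3) = \text{True} \lor \text{False} = \text{True}
p3 \leftrightarrow p4 = \text{True} \leftrightarrow \text{False} = \text{False}
p6 \oplus p1 = \text{False} \oplus \text{True} = \text{True}
(p3 \leftrightarrow p4) \lor (p6 \oplus p1) = \text{False} \lor \text{True} = \text{True}
((p3 \leftrightarrow p4) \lor (p6 \oplus p1)) \leftrightarrow p2 = \text{True} \leftrightarrow \text{True} = \text{True}
((\lnot \lnot ((p5 \to (p5 \to ((p4 \oplus (p3 \oplus p4)) \oplus p1))) \to p3) \leftrightarrow (p4 \to p2)) \lor \lnot (p6 \oplus p3)) \leftrightarrow (((p3 \leftrightarrow p4) \lor (p6 \oplus p1)) \leftrightarrow p2) = \text{True} \leftrightarrow \text{True} = \text{True}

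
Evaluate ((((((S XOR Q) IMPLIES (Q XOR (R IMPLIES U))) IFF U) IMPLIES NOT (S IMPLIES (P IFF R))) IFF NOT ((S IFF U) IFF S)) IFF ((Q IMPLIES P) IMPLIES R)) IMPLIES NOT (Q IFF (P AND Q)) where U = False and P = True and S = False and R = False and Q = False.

True

S XOR Q = False XOR False = False
R IMPLIES U = False IMPLIES False = True
Q XOR (R IMPLIES U) = False XOR True = True
(S XOR Q) IMPLIES (Q XOR (R IMPLIES U)) = False IMPLIES True = True
((S XOR Q) IMPLIES (Q XOR (R IMPLIES U))) IFF U = True IFF False = False
P IFF R = True IFF False = False
S IMPLIES (P IFF R) = False IMPLIES False = True
NOT (S IMPLIES (P IFF R)) = NOT True = False
(((S XOR Q) IMPLIES (Q XOR (R IMPLIES U))) IFF U) IMPLIES NOT (S IMPLIES (P IFF R)) = False IMPLIES False = True
S IFF U = False IFF False = True
(S IFF U) IFF S = True IFF False = False
NOT ((S IFF U) IFF S) = NOT False = True
((((S XOR Q) IMPLIES (Q XOR (R IMPLIES U))) IFF U) IMPLIES NOT (S IMPLIES (P IFF R))) IFF NOT ((S IFF U) IFF S) = True IFF True = True
Q IMPLIES P = False IMPLIES True = True
(Q IMPLIES P) IMPLIES R = True IMPLIES False = False
(((((S XOR Q) IMPLIES (Q XOR (R IMPLIES U))) IFF U) IMPLIES NOT (S IMPLIES (P IFF R))) IFF NOT ((S IFF U) IFF S)) IFF ((Q IMPLIES P) IMPLIES R) = True IFF False = False
P AND Q = True AND False = False
Q IFF (P AND Q) = False IFF False = True
NOT (Q IFF (P AND Q)) = NOT True = False
((((((S XOR Q) IMPLIES (Q XOR (R IMPLIES U))) IFF U) IMPLIES NOT (S IMPLIES (P IFF R))) IFF NOT ((S IFF U) IFF S)) IFF ((Q IMPLIES P) IMPLIES R)) IMPLIES NOT (Q IFF (P AND Q)) = False IMPLIES False = True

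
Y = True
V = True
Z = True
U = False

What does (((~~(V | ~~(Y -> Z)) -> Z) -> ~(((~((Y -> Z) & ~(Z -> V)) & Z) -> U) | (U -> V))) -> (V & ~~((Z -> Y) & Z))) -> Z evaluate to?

Y -> Z = True -> True = True
~(Y -> Z) = ~True = False
~~(Y -> Z) = ~False = True
V | ~~(Y -> Z) = True | True = True
~(V | ~~(Y -> Z)) = ~True = False
~~(V | ~~(Y -> Z)) = ~False = True
~~(V | ~~(Y -> Z)) -> Z = True -> True = True
Y -> Z = True -> True = True
Z -> V = True -> True = True
~(Z -> V) = ~True = False
(Y -> Z) & ~(Z -> V) = True & False = False
~((Y -> Z) & ~(Z -> V)) = ~False = True
~((Y -> Z) & ~(Z -> V)) & Z = True & True = True
(~((Y -> Z) & ~(Z -> V)) & Z) -> U = True -> False = False
U -> V = False -> True = True
((~((Y -> Z) & ~(Z -> V)) & Z) -> U) | (U -> V) = False | True = True
~(((~((Y -> Z) & ~(Z -> V)) & Z) -> U) | (U -> V)) = ~True = False
(~~(V | ~~(Y -> Z)) -> Z) -> ~(((~((Y -> Z) & ~(Z -> V)) & Z) -> U) | (U -> V)) = True -> False = False
Z -> Y = True -> True = True
(Z -> Y) & Z = True & True = True
~((Z -> Y) & Z) = ~True = False
~~((Z -> Y) & Z) = ~False = True
V & ~~((Z -> Y) & Z) = True & True = True
((~~(V | ~~(Y -> Z)) -> Z) -> ~(((~((Y -> Z) & ~(Z -> V)) & Z) -> U) | (U -> V))) -> (V & ~~((Z -> Y) & Z)) = False -> True = True
(((~~(V | ~~(Y -> Z)) -> Z) -> ~(((~((Y -> Z) & ~(Z -> V)) & Z) -> U) | (U -> V))) -> (V & ~~((Z -> Y) & Z))) -> Z = True -> True = True

True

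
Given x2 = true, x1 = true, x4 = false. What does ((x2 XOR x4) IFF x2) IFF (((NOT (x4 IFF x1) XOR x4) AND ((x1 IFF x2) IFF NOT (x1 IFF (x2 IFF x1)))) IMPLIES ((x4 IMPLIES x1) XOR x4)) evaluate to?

true

x2 XOR x4 = true XOR false = true
(x2 XOR x4) IFF x2 = true IFF true = true
x4 IFF x1 = false IFF true = false
NOT (x4 IFF x1) = NOT false = true
NOT (x4 IFF x1) XOR x4 = true XOR false = true
x1 IFF x2 = true IFF true = true
x2 IFF x1 = true IFF true = true
x1 IFF (x2 IFF x1) = true IFF true = true
NOT (x1 IFF (x2 IFF x1)) = NOT true = false
(x1 IFF x2) IFF NOT (x1 IFF (x2 IFF x1)) = true IFF false = false
(NOT (x4 IFF x1) XOR x4) AND ((x1 IFF x2) IFF NOT (x1 IFF (x2 IFF x1))) = true AND false = false
x4 IMPLIES x1 = false IMPLIES true = true
(x4 IMPLIES x1) XOR x4 = true XOR false = true
((NOT (x4 IFF x1) XOR x4) AND ((x1 IFF x2) IFF NOT (x1 IFF (x2 IFF x1)))) IMPLIES ((x4 IMPLIES x1) XOR x4) = false IMPLIES true = true
((x2 XOR x4) IFF x2) IFF (((NOT (x4 IFF x1) XOR x4) AND ((x1 IFF x2) IFF NOT (x1 IFF (x2 IFF x1)))) IMPLIES ((x4 IMPLIES x1) XOR x4)) = true IFF true = true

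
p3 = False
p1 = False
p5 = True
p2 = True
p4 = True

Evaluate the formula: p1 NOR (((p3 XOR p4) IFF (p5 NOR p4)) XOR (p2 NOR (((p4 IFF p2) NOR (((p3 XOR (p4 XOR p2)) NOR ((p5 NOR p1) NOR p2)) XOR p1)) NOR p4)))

True

Substituting p3=False, p1=False, p5=True, p2=True, p4=True:
p3 XOR p4 = False XOR True = True
p5 NOR p4 = True NOR True = False
(p3 XOR p4) IFF (p5 NOR p4) = True IFF False = False
p4 IFF p2 = True IFF True = True
p4 XOR p2 = True XOR True = False
p3 XOR (p4 XOR p2) = False XOR False = False
p5 NOR p1 = True NOR False = False
(p5 NOR p1) NOR p2 = False NOR True = False
(p3 XOR (p4 XOR p2)) NOR ((p5 NOR p1) NOR p2) = False NOR False = True
((p3 XOR (p4 XOR p2)) NOR ((p5 NOR p1) NOR p2)) XOR p1 = True XOR False = True
(p4 IFF p2) NOR (((p3 XOR (p4 XOR p2)) NOR ((p5 NOR p1) NOR p2)) XOR p1) = True NOR True = False
((p4 IFF p2) NOR (((p3 XOR (p4 XOR p2)) NOR ((p5 NOR p1) NOR p2)) XOR p1)) NOR p4 = False NOR True = False
p2 NOR (((p4 IFF p2) NOR (((p3 XOR (p4 XOR p2)) NOR ((p5 NOR p1) NOR p2)) XOR p1)) NOR p4) = True NOR False = False
((p3 XOR p4) IFF (p5 NOR p4)) XOR (p2 NOR (((p4 IFF p2) NOR (((p3 XOR (p4 XOR p2)) NOR ((p5 NOR p1) NOR p2)) XOR p1)) NOR p4)) = False XOR False = False
p1 NOR (((p3 XOR p4) IFF (p5 NOR p4)) XOR (p2 NOR (((p4 IFF p2) NOR (((p3 XOR (p4 XOR p2)) NOR ((p5 NOR p1) NOR p2)) XOR p1)) NOR p4))) = False NOR False = True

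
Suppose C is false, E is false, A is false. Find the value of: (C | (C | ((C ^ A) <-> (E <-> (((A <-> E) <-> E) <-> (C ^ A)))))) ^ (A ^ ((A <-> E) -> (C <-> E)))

Substituting C=F, E=F, A=F:
C ^ A = F ^ F = F
A <-> E = F <-> F = T
(A <-> E) <-> E = T <-> F = F
C ^ A = F ^ F = F
((A <-> E) <-> E) <-> (C ^ A) = F <-> F = T
E <-> (((A <-> E) <-> E) <-> (C ^ A)) = F <-> T = F
(C ^ A) <-> (E <-> (((A <-> E) <-> E) <-> (C ^ A))) = F <-> F = T
C | ((C ^ A) <-> (E <-> (((A <-> E) <-> E) <-> (C ^ A)))) = F | T = T
C | (C | ((C ^ A) <-> (E <-> (((A <-> E) <-> E) <-> (C ^ A))))) = F | T = T
A <-> E = F <-> F = T
C <-> E = F <-> F = T
(A <-> E) -> (C <-> E) = T -> T = T
A ^ ((A <-> E) -> (C <-> E)) = F ^ T = T
(C | (C | ((C ^ A) <-> (E <-> (((A <-> E) <-> E) <-> (C ^ A)))))) ^ (A ^ ((A <-> E) -> (C <-> E))) = T ^ T = F

F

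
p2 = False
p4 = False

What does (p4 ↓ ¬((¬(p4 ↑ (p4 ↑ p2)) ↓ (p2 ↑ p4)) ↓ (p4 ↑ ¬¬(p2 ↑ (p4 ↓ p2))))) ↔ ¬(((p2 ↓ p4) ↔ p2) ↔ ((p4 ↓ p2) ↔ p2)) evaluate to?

Substituting p2=False, p4=False:
p4 ↑ p2 = False ↑ False = True
p4 ↑ (p4 ↑ p2) = False ↑ True = True
¬(p4 ↑ (p4 ↑ p2)) = ¬True = False
p2 ↑ p4 = False ↑ False = True
¬(p4 ↑ (p4 ↑ p2)) ↓ (p2 ↑ p4) = False ↓ True = False
p4 ↓ p2 = False ↓ False = True
p2 ↑ (p4 ↓ p2) = False ↑ True = True
¬(p2 ↑ (p4 ↓ p2)) = ¬True = False
¬¬(p2 ↑ (p4 ↓ p2)) = ¬False = True
p4 ↑ ¬¬(p2 ↑ (p4 ↓ p2)) = False ↑ True = True
(¬(p4 ↑ (p4 ↑ p2)) ↓ (p2 ↑ p4)) ↓ (p4 ↑ ¬¬(p2 ↑ (p4 ↓ p2))) = False ↓ True = False
¬((¬(p4 ↑ (p4 ↑ p2)) ↓ (p2 ↑ p4)) ↓ (p4 ↑ ¬¬(p2 ↑ (p4 ↓ p2)))) = ¬False = True
p4 ↓ ¬((¬(p4 ↑ (p4 ↑ p2)) ↓ (p2 ↑ p4)) ↓ (p4 ↑ ¬¬(p2 ↑ (p4 ↓ p2)))) = False ↓ True = False
p2 ↓ p4 = False ↓ False = True
(p2 ↓ p4) ↔ p2 = True ↔ False = False
p4 ↓ p2 = False ↓ False = True
(p4 ↓ p2) ↔ p2 = True ↔ False = False
((p2 ↓ p4) ↔ p2) ↔ ((p4 ↓ p2) ↔ p2) = False ↔ False = True
¬(((p2 ↓ p4) ↔ p2) ↔ ((p4 ↓ p2) ↔ p2)) = ¬True = False
(p4 ↓ ¬((¬(p4 ↑ (p4 ↑ p2)) ↓ (p2 ↑ p4)) ↓ (p4 ↑ ¬¬(p2 ↑ (p4 ↓ p2))))) ↔ ¬(((p2 ↓ p4) ↔ p2) ↔ ((p4 ↓ p2) ↔ p2)) = False ↔ False = True

True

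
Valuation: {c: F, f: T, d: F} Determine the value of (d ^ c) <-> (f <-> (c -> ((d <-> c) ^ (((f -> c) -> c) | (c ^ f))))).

d ^ c = F ^ F = F
d <-> c = F <-> F = T
f -> c = T -> F = F
(f -> c) -> c = F -> F = T
c ^ f = F ^ T = T
((f -> c) -> c) | (c ^ f) = T | T = T
(d <-> c) ^ (((f -> c) -> c) | (c ^ f)) = T ^ T = F
c -> ((d <-> c) ^ (((f -> c) -> c) | (c ^ f))) = F -> F = T
f <-> (c -> ((d <-> c) ^ (((f -> c) -> c) | (c ^ f)))) = T <-> T = T
(d ^ c) <-> (f <-> (c -> ((d <-> c) ^ (((f -> c) -> c) | (c ^ f))))) = F <-> T = F

F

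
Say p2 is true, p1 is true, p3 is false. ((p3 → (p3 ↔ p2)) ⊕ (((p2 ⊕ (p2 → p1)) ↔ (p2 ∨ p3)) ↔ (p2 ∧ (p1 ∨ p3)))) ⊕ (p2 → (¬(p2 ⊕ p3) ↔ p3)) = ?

Substituting p2=True, p1=True, p3=False:
p3 ↔ p2 = False ↔ True = False
p3 → (p3 ↔ p2) = False → False = True
p2 → p1 = True → True = True
p2 ⊕ (p2 → p1) = True ⊕ True = False
p2 ∨ p3 = True ∨ False = True
(p2 ⊕ (p2 → p1)) ↔ (p2 ∨ p3) = False ↔ True = False
p1 ∨ p3 = True ∨ False = True
p2 ∧ (p1 ∨ p3) = True ∧ True = True
((p2 ⊕ (p2 → p1)) ↔ (p2 ∨ p3)) ↔ (p2 ∧ (p1 ∨ p3)) = False ↔ True = False
(p3 → (p3 ↔ p2)) ⊕ (((p2 ⊕ (p2 → p1)) ↔ (p2 ∨ p3)) ↔ (p2 ∧ (p1 ∨ p3))) = True ⊕ False = True
p2 ⊕ p3 = True ⊕ False = True
¬(p2 ⊕ p3) = ¬True = False
¬(p2 ⊕ p3) ↔ p3 = False ↔ False = True
p2 → (¬(p2 ⊕ p3) ↔ p3) = True → True = True
((p3 → (p3 ↔ p2)) ⊕ (((p2 ⊕ (p2 → p1)) ↔ (p2 ∨ p3)) ↔ (p2 ∧ (p1 ∨ p3)))) ⊕ (p2 → (¬(p2 ⊕ p3) ↔ p3)) = True ⊕ True = False

False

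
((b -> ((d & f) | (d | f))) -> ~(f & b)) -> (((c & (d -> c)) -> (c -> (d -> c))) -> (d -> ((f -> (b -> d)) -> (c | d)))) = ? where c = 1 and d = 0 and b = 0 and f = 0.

1

d & f = 0 & 0 = 0
d | f = 0 | 0 = 0
(d & f) | (d | f) = 0 | 0 = 0
b -> ((d & f) | (d | f)) = 0 -> 0 = 1
f & b = 0 & 0 = 0
~(f & b) = ~0 = 1
(b -> ((d & f) | (d | f))) -> ~(f & b) = 1 -> 1 = 1
d -> c = 0 -> 1 = 1
c & (d -> c) = 1 & 1 = 1
d -> c = 0 -> 1 = 1
c -> (d -> c) = 1 -> 1 = 1
(c & (d -> c)) -> (c -> (d -> c)) = 1 -> 1 = 1
b -> d = 0 -> 0 = 1
f -> (b -> d) = 0 -> 1 = 1
c | d = 1 | 0 = 1
(f -> (b -> d)) -> (c | d) = 1 -> 1 = 1
d -> ((f -> (b -> d)) -> (c | d)) = 0 -> 1 = 1
((c & (d -> c)) -> (c -> (d -> c))) -> (d -> ((f -> (b -> d)) -> (c | d))) = 1 -> 1 = 1
((b -> ((d & f) | (d | f))) -> ~(f & b)) -> (((c & (d -> c)) -> (c -> (d -> c))) -> (d -> ((f -> (b -> d)) -> (c | d)))) = 1 -> 1 = 1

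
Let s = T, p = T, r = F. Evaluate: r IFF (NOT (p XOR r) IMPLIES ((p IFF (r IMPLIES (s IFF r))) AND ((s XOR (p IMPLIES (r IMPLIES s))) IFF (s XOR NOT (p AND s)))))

F

Substituting s=T, p=T, r=F:
p XOR r = T XOR F = T
NOT (p XOR r) = NOT T = F
s IFF r = T IFF F = F
r IMPLIES (s IFF r) = F IMPLIES F = T
p IFF (r IMPLIES (s IFF r)) = T IFF T = T
r IMPLIES s = F IMPLIES T = T
p IMPLIES (r IMPLIES s) = T IMPLIES T = T
s XOR (p IMPLIES (r IMPLIES s)) = T XOR T = F
p AND s = T AND T = T
NOT (p AND s) = NOT T = F
s XOR NOT (p AND s) = T XOR F = T
(s XOR (p IMPLIES (r IMPLIES s))) IFF (s XOR NOT (p AND s)) = F IFF T = F
(p IFF (r IMPLIES (s IFF r))) AND ((s XOR (p IMPLIES (r IMPLIES s))) IFF (s XOR NOT (p AND s))) = T AND F = F
NOT (p XOR r) IMPLIES ((p IFF (r IMPLIES (s IFF r))) AND ((s XOR (p IMPLIES (r IMPLIES s))) IFF (s XOR NOT (p AND s)))) = F IMPLIES F = T
r IFF (NOT (p XOR r) IMPLIES ((p IFF (r IMPLIES (s IFF r))) AND ((s XOR (p IMPLIES (r IMPLIES s))) IFF (s XOR NOT (p AND s))))) = F IFF T = F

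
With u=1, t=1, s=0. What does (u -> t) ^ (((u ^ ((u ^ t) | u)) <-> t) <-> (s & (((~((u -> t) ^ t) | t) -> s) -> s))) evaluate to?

Substituting u=1, t=1, s=0:
u -> t = 1 -> 1 = 1
u ^ t = 1 ^ 1 = 0
(u ^ t) | u = 0 | 1 = 1
u ^ ((u ^ t) | u) = 1 ^ 1 = 0
(u ^ ((u ^ t) | u)) <-> t = 0 <-> 1 = 0
u -> t = 1 -> 1 = 1
(u -> t) ^ t = 1 ^ 1 = 0
~((u -> t) ^ t) = ~0 = 1
~((u -> t) ^ t) | t = 1 | 1 = 1
(~((u -> t) ^ t) | t) -> s = 1 -> 0 = 0
((~((u -> t) ^ t) | t) -> s) -> s = 0 -> 0 = 1
s & (((~((u -> t) ^ t) | t) -> s) -> s) = 0 & 1 = 0
((u ^ ((u ^ t) | u)) <-> t) <-> (s & (((~((u -> t) ^ t) | t) -> s) -> s)) = 0 <-> 0 = 1
(u -> t) ^ (((u ^ ((u ^ t) | u)) <-> t) <-> (s & (((~((u -> t) ^ t) | t) -> s) -> s))) = 1 ^ 1 = 0

0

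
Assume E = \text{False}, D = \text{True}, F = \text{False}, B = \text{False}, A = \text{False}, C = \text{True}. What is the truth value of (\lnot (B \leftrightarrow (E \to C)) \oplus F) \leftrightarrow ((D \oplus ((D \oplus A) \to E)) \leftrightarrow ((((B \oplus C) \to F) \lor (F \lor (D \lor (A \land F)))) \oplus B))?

\text{True}

E \to C = \text{False} \to \text{True} = \text{True}
B \leftrightarrow (E \to C) = \text{False} \leftrightarrow \text{True} = \text{False}
\lnot (B \leftrightarrow (E \to C)) = \lnot \text{False} = \text{True}
\lnot (B \leftrightarrow (E \to C)) \oplus F = \text{True} \oplus \text{False} = \text{True}
D \oplus A = \text{True} \oplus \text{False} = \text{True}
(D \oplus A) \to E = \text{True} \to \text{False} = \text{False}
D \oplus ((D \oplus A) \to E) = \text{True} \oplus \text{False} = \text{True}
B \oplus C = \text{False} \oplus \text{True} = \text{True}
(B \oplus C) \to F = \text{True} \to \text{False} = \text{False}
A \land F = \text{False} \land \text{False} = \text{False}
D \lor (A \land F) = \text{True} \lor \text{False} = \text{True}
F \lor (D \lor (A \land F)) = \text{False} \lor \text{True} = \text{True}
((B \oplus C) \to F) \lor (F \lor (D \lor (A \land F))) = \text{False} \lor \text{True} = \text{True}
(((B \oplus C) \to F) \lor (F \lor (D \lor (A \land F)))) \oplus B = \text{True} \oplus \text{False} = \text{True}
(D \oplus ((D \oplus A) \to E)) \leftrightarrow ((((B \oplus C) \to F) \lor (F \lor (D \lor (A \land F)))) \oplus B) = \text{True} \leftrightarrow \text{True} = \text{True}
(\lnot (B \leftrightarrow (E \to C)) \oplus F) \leftrightarrow ((D \oplus ((D \oplus A) \to E)) \leftrightarrow ((((B \oplus C) \to F) \lor (F \lor (D \lor (A \land F)))) \oplus B)) = \text{True} \leftrightarrow \text{True} = \text{True}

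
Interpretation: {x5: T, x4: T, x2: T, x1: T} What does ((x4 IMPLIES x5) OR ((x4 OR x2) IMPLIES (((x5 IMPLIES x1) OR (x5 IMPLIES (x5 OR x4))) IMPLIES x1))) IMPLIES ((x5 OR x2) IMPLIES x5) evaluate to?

T

Substituting x5=T, x4=T, x2=T, x1=T:
x4 IMPLIES x5 = T IMPLIES T = T
x4 OR x2 = T OR T = T
x5 IMPLIES x1 = T IMPLIES T = T
x5 OR x4 = T OR T = T
x5 IMPLIES (x5 OR x4) = T IMPLIES T = T
(x5 IMPLIES x1) OR (x5 IMPLIES (x5 OR x4)) = T OR T = T
((x5 IMPLIES x1) OR (x5 IMPLIES (x5 OR x4))) IMPLIES x1 = T IMPLIES T = T
(x4 OR x2) IMPLIES (((x5 IMPLIES x1) OR (x5 IMPLIES (x5 OR x4))) IMPLIES x1) = T IMPLIES T = T
(x4 IMPLIES x5) OR ((x4 OR x2) IMPLIES (((x5 IMPLIES x1) OR (x5 IMPLIES (x5 OR x4))) IMPLIES x1)) = T OR T = T
x5 OR x2 = T OR T = T
(x5 OR x2) IMPLIES x5 = T IMPLIES T = T
((x4 IMPLIES x5) OR ((x4 OR x2) IMPLIES (((x5 IMPLIES x1) OR (x5 IMPLIES (x5 OR x4))) IMPLIES x1))) IMPLIES ((x5 OR x2) IMPLIES x5) = T IMPLIES T = T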